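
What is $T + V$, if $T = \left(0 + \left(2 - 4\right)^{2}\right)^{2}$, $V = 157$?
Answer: $173$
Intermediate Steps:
$T = 16$ ($T = \left(0 + \left(-2\right)^{2}\right)^{2} = \left(0 + 4\right)^{2} = 4^{2} = 16$)
$T + V = 16 + 157 = 173$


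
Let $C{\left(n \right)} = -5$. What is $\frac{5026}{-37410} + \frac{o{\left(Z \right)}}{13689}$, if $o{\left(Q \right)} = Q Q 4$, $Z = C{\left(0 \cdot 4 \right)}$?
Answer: $- \frac{10843319}{85350915} \approx -0.12704$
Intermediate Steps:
$Z = -5$
$o{\left(Q \right)} = 4 Q^{2}$ ($o{\left(Q \right)} = Q^{2} \cdot 4 = 4 Q^{2}$)
$\frac{5026}{-37410} + \frac{o{\left(Z \right)}}{13689} = \frac{5026}{-37410} + \frac{4 \left(-5\right)^{2}}{13689} = 5026 \left(- \frac{1}{37410}\right) + 4 \cdot 25 \cdot \frac{1}{13689} = - \frac{2513}{18705} + 100 \cdot \frac{1}{13689} = - \frac{2513}{18705} + \frac{100}{13689} = - \frac{10843319}{85350915}$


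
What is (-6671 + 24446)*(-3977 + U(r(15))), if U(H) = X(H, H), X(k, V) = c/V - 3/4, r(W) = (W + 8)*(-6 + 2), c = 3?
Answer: -1626216975/23 ≈ -7.0705e+7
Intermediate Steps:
r(W) = -32 - 4*W (r(W) = (8 + W)*(-4) = -32 - 4*W)
X(k, V) = -3/4 + 3/V (X(k, V) = 3/V - 3/4 = -3/4 + 3/V)
U(H) = -3/4 + 3/H
(-6671 + 24446)*(-3977 + U(r(15))) = (-6671 + 24446)*(-3977 + (-3/4 + 3/(-32 - 4*15))) = 17775*(-3977 + (-3/4 + 3/(-32 - 60))) = 17775*(-3977 + (-3/4 + 3/(-92))) = 17775*(-3977 + (-3/4 + 3*(-1/92))) = 17775*(-3977 + (-3/4 - 3/92)) = 17775*(-3977 - 18/23) = 17775*(-91489/23) = -1626216975/23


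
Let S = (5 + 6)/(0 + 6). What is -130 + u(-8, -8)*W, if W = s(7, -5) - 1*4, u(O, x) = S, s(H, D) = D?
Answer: -293/2 ≈ -146.50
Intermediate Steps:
S = 11/6 ≈ 1.8333
u(O, x) = 11/6
W = -9 (W = -5 - 1*4 = -5 - 4 = -9)
-130 + u(-8, -8)*W = -130 + (11/6)*(-9) = -130 - 33/2 = -293/2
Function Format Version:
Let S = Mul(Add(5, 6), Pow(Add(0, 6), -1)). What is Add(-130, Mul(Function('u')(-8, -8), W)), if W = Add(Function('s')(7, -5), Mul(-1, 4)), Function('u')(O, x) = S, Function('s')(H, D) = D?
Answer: Rational(-293, 2) ≈ -146.50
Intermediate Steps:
S = Rational(11, 6) (S = Mul(11, Pow(6, -1)) = Mul(11, Rational(1, 6)) = Rational(11, 6) ≈ 1.8333)
Function('u')(O, x) = Rational(11, 6)
W = -9 (W = Add(-5, Mul(-1, 4)) = Add(-5, -4) = -9)
Add(-130, Mul(Function('u')(-8, -8), W)) = Add(-130, Mul(Rational(11, 6), -9)) = Add(-130, Rational(-33, 2)) = Rational(-293, 2)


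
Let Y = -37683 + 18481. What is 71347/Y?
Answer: -71347/19202 ≈ -3.7156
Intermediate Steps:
Y = -19202
71347/Y = 71347/(-19202) = 71347*(-1/19202) = -71347/19202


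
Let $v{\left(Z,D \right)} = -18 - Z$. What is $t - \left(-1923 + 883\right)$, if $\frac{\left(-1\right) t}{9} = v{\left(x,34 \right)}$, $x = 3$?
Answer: $1229$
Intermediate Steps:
$t = 189$ ($t = - 9 \left(-18 - 3\right) = \left(-9\right) \left(-21\right) = 189$)
$t - \left(-1923 + 883\right) = 189 - \left(-1923 + 883\right) = 189 - -1040 = 189 + 1040 = 1229$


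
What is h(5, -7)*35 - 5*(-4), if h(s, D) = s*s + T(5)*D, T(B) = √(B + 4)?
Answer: 160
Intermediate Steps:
T(B) = √(4 + B)
h(s, D) = s² + 3*D (h(s, D) = s*s + √(4 + 5)*D = s² + √9*D = s² + 3*D)
h(5, -7)*35 - 5*(-4) = (5² + 3*(-7))*35 - 5*(-4) = (25 - 21)*35 + 20 = 4*35 + 20 = 140 + 20 = 160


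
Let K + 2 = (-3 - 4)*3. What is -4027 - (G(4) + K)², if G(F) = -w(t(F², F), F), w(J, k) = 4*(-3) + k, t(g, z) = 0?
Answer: -4252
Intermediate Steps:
w(J, k) = -12 + k
K = -23 (K = -2 + (-3 - 4)*3 = -2 - 7*3 = -2 - 21 = -23)
G(F) = 12 - F (G(F) = -(-12 + F) = 12 - F)
-4027 - (G(4) + K)² = -4027 - ((12 - 1*4) - 23)² = -4027 - ((12 - 4) - 23)² = -4027 - (8 - 23)² = -4027 - 1*(-15)² = -4027 - 1*225 = -4027 - 225 = -4252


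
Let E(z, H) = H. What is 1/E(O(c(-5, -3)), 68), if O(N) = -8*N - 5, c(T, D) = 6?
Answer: 1/68 ≈ 0.014706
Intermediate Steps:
O(N) = -5 - 8*N
1/E(O(c(-5, -3)), 68) = 1/68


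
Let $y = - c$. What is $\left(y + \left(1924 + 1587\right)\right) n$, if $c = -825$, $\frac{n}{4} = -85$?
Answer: $-1474240$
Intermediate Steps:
$n = -340$ ($n = 4 \left(-85\right) = -340$)
$y = 825$ ($y = \left(-1\right) \left(-825\right) = 825$)
$\left(y + \left(1924 + 1587\right)\right) n = \left(825 + \left(1924 + 1587\right)\right) \left(-340\right) = \left(825 + 3511\right) \left(-340\right) = 4336 \left(-340\right) = -1474240$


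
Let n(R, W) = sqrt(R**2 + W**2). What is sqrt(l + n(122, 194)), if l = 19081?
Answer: sqrt(19081 + 2*sqrt(13130)) ≈ 138.96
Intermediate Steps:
sqrt(l + n(122, 194)) = sqrt(19081 + sqrt(122**2 + 194**2)) = sqrt(19081 + sqrt(14884 + 37636)) = sqrt(19081 + sqrt(52520)) = sqrt(19081 + 2*sqrt(13130))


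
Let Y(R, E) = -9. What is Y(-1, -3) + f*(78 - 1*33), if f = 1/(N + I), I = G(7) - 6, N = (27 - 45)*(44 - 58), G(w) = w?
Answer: -2232/253 ≈ -8.8221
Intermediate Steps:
N = 252 (N = -18*(-14) = 252)
I = 1 (I = 7 - 6 = 1)
f = 1/253 (f = 1/(252 + 1) = 1/253 ≈ 0.0039526)
Y(-1, -3) + f*(78 - 1*33) = -9 + (78 - 1*33)/253 = -9 + (78 - 33)/253 = -9 + (1/253)*45 = -9 + 45/253 = -2232/253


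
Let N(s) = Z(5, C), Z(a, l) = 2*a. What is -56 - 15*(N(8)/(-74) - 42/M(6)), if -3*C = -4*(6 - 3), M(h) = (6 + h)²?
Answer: -14681/296 ≈ -49.598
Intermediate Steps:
C = 4 (C = -(-4)*(6 - 3)/3 = -(-4)*3/3 = -⅓*(-12) = 4)
N(s) = 10 (N(s) = 2*5 = 10)
-56 - 15*(N(8)/(-74) - 42/M(6)) = -56 - 15*(10/(-74) - 42/(6 + 6)²) = -56 - 15*(10*(-1/74) - 42/(12²)) = -56 - 15*(-5/37 - 42/144) = -56 - 15*(-5/37 - 42*1/144) = -56 - 15*(-5/37 - 7/24) = -56 - 15*(-379/888) = -56 + 1895/296 = -14681/296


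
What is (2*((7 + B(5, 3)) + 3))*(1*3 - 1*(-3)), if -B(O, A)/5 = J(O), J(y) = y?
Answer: -180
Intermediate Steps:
B(O, A) = -5*O
(2*((7 + B(5, 3)) + 3))*(1*3 - 1*(-3)) = (2*((7 - 5*5) + 3))*(1*3 - 1*(-3)) = (2*((7 - 25) + 3))*(3 + 3) = (2*(-18 + 3))*6 = (2*(-15))*6 = -30*6 = -180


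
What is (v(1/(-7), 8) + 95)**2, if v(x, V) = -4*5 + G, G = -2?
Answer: 5329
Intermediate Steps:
v(x, V) = -22 (v(x, V) = -4*5 - 2 = -20 - 2 = -22)
(v(1/(-7), 8) + 95)**2 = (-22 + 95)**2 = 73**2 = 5329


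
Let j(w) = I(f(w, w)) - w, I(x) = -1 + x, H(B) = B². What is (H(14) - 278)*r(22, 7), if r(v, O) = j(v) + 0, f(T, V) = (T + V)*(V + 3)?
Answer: -88314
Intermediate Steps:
f(T, V) = (3 + V)*(T + V) (f(T, V) = (T + V)*(3 + V) = (3 + V)*(T + V))
j(w) = -1 + 2*w² + 5*w (j(w) = (-1 + (w² + 3*w + 3*w + w*w)) - w = (-1 + (w² + 3*w + 3*w + w²)) - w = (-1 + (2*w² + 6*w)) - w = (-1 + 2*w² + 6*w) - w = -1 + 2*w² + 5*w)
r(v, O) = -1 + 2*v² + 5*v (r(v, O) = (-1 + 2*v² + 5*v) + 0 = -1 + 2*v² + 5*v)
(H(14) - 278)*r(22, 7) = (14² - 278)*(-1 + 2*22² + 5*22) = (196 - 278)*(-1 + 2*484 + 110) = -82*(-1 + 968 + 110) = -82*1077 = -88314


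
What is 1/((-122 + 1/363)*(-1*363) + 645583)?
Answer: 1/689868 ≈ 1.4496e-6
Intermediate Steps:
1/((-122 + 1/363)*(-1*363) + 645583) = 1/((-122 + 1/363)*(-363) + 645583) = 1/(-44285/363*(-363) + 645583) = 1/(44285 + 645583) = 1/689868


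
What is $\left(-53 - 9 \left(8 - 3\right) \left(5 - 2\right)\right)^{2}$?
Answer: $35344$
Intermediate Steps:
$\left(-53 - 9 \left(8 - 3\right) \left(5 - 2\right)\right)^{2} = \left(-53 - 9 \cdot 5 \cdot 3\right)^{2} = \left(-53 - 135\right)^{2} = \left(-188\right)^{2} = 35344$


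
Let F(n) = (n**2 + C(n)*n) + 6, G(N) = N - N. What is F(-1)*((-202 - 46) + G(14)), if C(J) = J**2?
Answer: -1488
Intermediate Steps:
G(N) = 0
F(n) = 6 + n**2 + n**3 (F(n) = (n**2 + n**2*n) + 6 = (n**2 + n**3) + 6 = 6 + n**2 + n**3)
F(-1)*((-202 - 46) + G(14)) = (6 + (-1)**2 + (-1)**3)*((-202 - 46) + 0) = (6 + 1 - 1)*(-248 + 0) = 6*(-248) = -1488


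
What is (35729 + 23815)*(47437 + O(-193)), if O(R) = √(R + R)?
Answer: 2824588728 + 59544*I*√386 ≈ 2.8246e+9 + 1.1699e+6*I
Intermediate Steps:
O(R) = √2*√R (O(R) = √(2*R) = √2*√R)
(35729 + 23815)*(47437 + O(-193)) = (35729 + 23815)*(47437 + √2*√(-193)) = 59544*(47437 + √2*(I*√193)) = 59544*(47437 + I*√386) = 2824588728 + 59544*I*√386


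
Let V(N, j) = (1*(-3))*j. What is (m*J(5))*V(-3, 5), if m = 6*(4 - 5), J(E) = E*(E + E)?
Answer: 4500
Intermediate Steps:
J(E) = 2*E² (J(E) = E*(2*E) = 2*E²)
m = -6 (m = 6*(-1) = -6)
V(N, j) = -3*j
(m*J(5))*V(-3, 5) = (-12*5²)*(-3*5) = -12*25*(-15) = -6*50*(-15) = -300*(-15) = 4500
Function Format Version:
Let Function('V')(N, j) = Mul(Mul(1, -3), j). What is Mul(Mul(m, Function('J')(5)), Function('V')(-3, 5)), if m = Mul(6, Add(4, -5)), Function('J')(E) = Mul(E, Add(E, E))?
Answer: 4500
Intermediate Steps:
Function('J')(E) = Mul(2, Pow(E, 2)) (Function('J')(E) = Mul(E, Mul(2, E)) = Mul(2, Pow(E, 2)))
m = -6 (m = Mul(6, -1) = -6)
Function('V')(N, j) = Mul(-3, j)
Mul(Mul(m, Function('J')(5)), Function('V')(-3, 5)) = Mul(Mul(-6, Mul(2, Pow(5, 2))), Mul(-3, 5)) = Mul(Mul(-6, Mul(2, 25)), -15) = Mul(Mul(-6, 50), -15) = Mul(-300, -15) = 4500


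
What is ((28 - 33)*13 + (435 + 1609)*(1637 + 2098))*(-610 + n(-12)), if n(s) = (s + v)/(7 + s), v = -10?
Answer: -4623316940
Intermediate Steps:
n(s) = (-10 + s)/(7 + s) (n(s) = (s - 10)/(7 + s) = (-10 + s)/(7 + s))
((28 - 33)*13 + (435 + 1609)*(1637 + 2098))*(-610 + n(-12)) = ((28 - 33)*13 + (435 + 1609)*(1637 + 2098))*(-610 + (-10 - 12)/(7 - 12)) = (-5*13 + 2044*3735)*(-610 - 22/(-5)) = (-65 + 7634340)*(-610 - ⅕*(-22)) = 7634275*(-610 + 22/5) = 7634275*(-3028/5) = -4623316940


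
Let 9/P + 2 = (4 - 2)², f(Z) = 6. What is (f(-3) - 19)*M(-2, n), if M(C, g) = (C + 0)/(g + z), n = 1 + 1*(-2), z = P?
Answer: 52/7 ≈ 7.4286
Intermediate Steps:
P = 9/2 (P = 9/(-2 + (4 - 2)²) = 9/(-2 + 2²) = 9/(-2 + 4) = 9/2 ≈ 4.5000)
z = 9/2 ≈ 4.5000
n = -1 (n = 1 - 2 = -1)
M(C, g) = C/(9/2 + g) (M(C, g) = (C + 0)/(g + 9/2) = C/(9/2 + g))
(f(-3) - 19)*M(-2, n) = (6 - 19)*(2*(-2)/(9 + 2*(-1))) = -26*(-2)/(9 - 2) = -26*(-2)/7 = -13*(-4/7) = 52/7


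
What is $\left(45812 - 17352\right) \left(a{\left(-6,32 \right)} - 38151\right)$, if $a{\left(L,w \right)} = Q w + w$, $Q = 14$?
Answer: $-1072116660$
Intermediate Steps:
$a{\left(L,w \right)} = 15 w$ ($a{\left(L,w \right)} = 14 w + w = 15 w$)
$\left(45812 - 17352\right) \left(a{\left(-6,32 \right)} - 38151\right) = \left(45812 - 17352\right) \left(15 \cdot 32 - 38151\right) = 28460 \left(480 - 38151\right) = 28460 \left(-37671\right) = -1072116660$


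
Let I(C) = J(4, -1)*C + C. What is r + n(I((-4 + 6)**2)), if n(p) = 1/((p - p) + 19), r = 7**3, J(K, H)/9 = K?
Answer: 6518/19 ≈ 343.05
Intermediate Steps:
J(K, H) = 9*K
r = 343
I(C) = 37*C (I(C) = (9*4)*C + C = 36*C + C = 37*C)
n(p) = 1/19 (n(p) = 1/(0 + 19) = 1/19)
r + n(I((-4 + 6)**2)) = 343 + 1/19 = 6518/19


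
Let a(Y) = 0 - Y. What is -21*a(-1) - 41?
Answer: -62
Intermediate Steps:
a(Y) = -Y
-21*a(-1) - 41 = -(-21)*(-1) - 41 = -21*1 - 41 = -21 - 41 = -62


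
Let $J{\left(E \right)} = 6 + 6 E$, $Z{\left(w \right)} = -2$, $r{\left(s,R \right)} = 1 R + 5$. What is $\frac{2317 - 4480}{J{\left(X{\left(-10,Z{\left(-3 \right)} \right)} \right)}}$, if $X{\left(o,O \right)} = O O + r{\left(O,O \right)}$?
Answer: $- \frac{721}{16} \approx -45.063$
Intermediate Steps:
$r{\left(s,R \right)} = 5 + R$ ($r{\left(s,R \right)} = R + 5 = 5 + R$)
$X{\left(o,O \right)} = 5 + O + O^{2}$ ($X{\left(o,O \right)} = O O + \left(5 + O\right) = O^{2} + \left(5 + O\right) = 5 + O + O^{2}$)
$\frac{2317 - 4480}{J{\left(X{\left(-10,Z{\left(-3 \right)} \right)} \right)}} = \frac{2317 - 4480}{6 + 6 \left(5 - 2 + \left(-2\right)^{2}\right)} = \frac{2317 - 4480}{6 + 6 \left(5 - 2 + 4\right)} = - \frac{2163}{6 + 6 \cdot 7} = - \frac{2163}{6 + 42} = - \frac{2163}{48} = \left(-2163\right) \frac{1}{48} = - \frac{721}{16}$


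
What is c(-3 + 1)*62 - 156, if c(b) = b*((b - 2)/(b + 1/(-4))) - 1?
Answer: -3946/9 ≈ -438.44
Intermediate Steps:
c(b) = -1 + b*(-2 + b)/(-¼ + b) (c(b) = b*((-2 + b)/(b - ¼)) - 1 = b*((-2 + b)/(-¼ + b)) - 1 = b*(-2 + b)/(-¼ + b) - 1 = -1 + b*(-2 + b)/(-¼ + b))
c(-3 + 1)*62 - 156 = ((1 - 12*(-3 + 1) + 4*(-3 + 1)²)/(-1 + 4*(-3 + 1)))*62 - 156 = ((1 - 12*(-2) + 4*(-2)²)/(-1 + 4*(-2)))*62 - 156 = ((1 + 24 + 4*4)/(-1 - 8))*62 - 156 = ((1 + 24 + 16)/(-9))*62 - 156 = -⅑*41*62 - 156 = -41/9*62 - 156 = -2542/9 - 156 = -3946/9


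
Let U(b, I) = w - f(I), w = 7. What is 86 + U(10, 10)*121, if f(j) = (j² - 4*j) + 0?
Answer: -6327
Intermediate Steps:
f(j) = j² - 4*j
U(b, I) = 7 - I*(-4 + I)
86 + U(10, 10)*121 = 86 + (7 - 1*10*(-4 + 10))*121 = 86 + (7 - 1*10*6)*121 = 86 + (7 - 60)*121 = 86 - 53*121 = 86 - 6413 = -6327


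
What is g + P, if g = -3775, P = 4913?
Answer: 1138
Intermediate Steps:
g + P = -3775 + 4913 = 1138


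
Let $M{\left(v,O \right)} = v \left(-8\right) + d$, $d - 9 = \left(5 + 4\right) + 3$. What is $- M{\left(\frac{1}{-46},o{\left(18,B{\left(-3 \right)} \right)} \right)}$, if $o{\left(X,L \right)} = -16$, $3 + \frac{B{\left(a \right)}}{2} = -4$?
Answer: $- \frac{487}{23} \approx -21.174$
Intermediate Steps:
$B{\left(a \right)} = -14$ ($B{\left(a \right)} = -6 + 2 \left(-4\right) = -6 - 8 = -14$)
$d = 21$ ($d = 9 + \left(\left(5 + 4\right) + 3\right) = 9 + \left(9 + 3\right) = 9 + 12 = 21$)
$M{\left(v,O \right)} = 21 - 8 v$ ($M{\left(v,O \right)} = v \left(-8\right) + 21 = - 8 v + 21 = 21 - 8 v$)
$- M{\left(\frac{1}{-46},o{\left(18,B{\left(-3 \right)} \right)} \right)} = - (21 - \frac{8}{-46}) = - (21 - - \frac{4}{23}) = - (21 + \frac{4}{23}) = \left(-1\right) \frac{487}{23} = - \frac{487}{23}$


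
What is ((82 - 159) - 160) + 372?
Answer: 135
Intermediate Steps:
((82 - 159) - 160) + 372 = (-77 - 160) + 372 = -237 + 372 = 135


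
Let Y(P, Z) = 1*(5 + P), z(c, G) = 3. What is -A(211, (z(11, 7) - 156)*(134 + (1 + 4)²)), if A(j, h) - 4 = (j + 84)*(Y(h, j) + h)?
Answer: 14351451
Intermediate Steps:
Y(P, Z) = 5 + P
A(j, h) = 4 + (5 + 2*h)*(84 + j) (A(j, h) = 4 + (j + 84)*((5 + h) + h) = 4 + (84 + j)*(5 + 2*h) = 4 + (5 + 2*h)*(84 + j))
-A(211, (z(11, 7) - 156)*(134 + (1 + 4)²)) = -(424 + 168*((3 - 156)*(134 + (1 + 4)²)) + ((3 - 156)*(134 + (1 + 4)²))*211 + 211*(5 + (3 - 156)*(134 + (1 + 4)²))) = -(424 + 168*(-153*(134 + 5²)) - 153*(134 + 5²)*211 + 211*(5 - 153*(134 + 5²))) = -(424 + 168*(-153*(134 + 25)) - 153*(134 + 25)*211 + 211*(5 - 153*(134 + 25))) = -(424 + 168*(-153*159) - 153*159*211 + 211*(5 - 153*159)) = -(424 + 168*(-24327) - 24327*211 + 211*(5 - 24327)) = -(424 - 4086936 - 5132997 + 211*(-24322)) = -(424 - 4086936 - 5132997 - 5131942) = -1*(-14351451) = 14351451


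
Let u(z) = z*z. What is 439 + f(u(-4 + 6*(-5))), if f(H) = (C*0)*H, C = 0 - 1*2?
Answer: 439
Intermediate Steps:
C = -2 (C = 0 - 2 = -2)
u(z) = z²
f(H) = 0 (f(H) = (-2*0)*H = 0*H = 0)
439 + f(u(-4 + 6*(-5))) = 439 + 0 = 439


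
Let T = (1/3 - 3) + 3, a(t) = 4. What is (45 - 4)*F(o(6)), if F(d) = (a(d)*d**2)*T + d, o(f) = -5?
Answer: 3485/3 ≈ 1161.7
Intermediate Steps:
T = 1/3 (T = (1/3 - 3) + 3 = -8/3 + 3 = 1/3 ≈ 0.33333)
F(d) = d + 4*d**2/3 (F(d) = (4*d**2)*(1/3) + d = 4*d**2/3 + d = d + 4*d**2/3)
(45 - 4)*F(o(6)) = (45 - 4)*((1/3)*(-5)*(3 + 4*(-5))) = 41*((1/3)*(-5)*(3 - 20)) = 41*((1/3)*(-5)*(-17)) = 41*(85/3) = 3485/3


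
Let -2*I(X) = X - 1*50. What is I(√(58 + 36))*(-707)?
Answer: -17675 + 707*√94/2 ≈ -14248.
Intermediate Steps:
I(X) = 25 - X/2 (I(X) = -(X - 1*50)/2 = -(X - 50)/2 = -(-50 + X)/2 = 25 - X/2)
I(√(58 + 36))*(-707) = (25 - √(58 + 36)/2)*(-707) = (25 - √94/2)*(-707) = -17675 + 707*√94/2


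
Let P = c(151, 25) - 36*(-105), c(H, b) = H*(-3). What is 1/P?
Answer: 1/3327 ≈ 0.00030057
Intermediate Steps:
c(H, b) = -3*H
P = 3327 (P = -3*151 - 36*(-105) = -453 - 1*(-3780) = -453 + 3780 = 3327)
1/P = 1/3327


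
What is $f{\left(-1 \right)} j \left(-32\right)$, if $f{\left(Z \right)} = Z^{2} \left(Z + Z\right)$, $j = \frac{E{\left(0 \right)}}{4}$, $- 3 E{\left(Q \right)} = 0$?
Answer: $0$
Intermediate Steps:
$E{\left(Q \right)} = 0$ ($E{\left(Q \right)} = \left(- \frac{1}{3}\right) 0 = 0$)
$j = 0$ ($j = \frac{0}{4} = 0 \cdot \frac{1}{4} = 0$)
$f{\left(Z \right)} = 2 Z^{3}$ ($f{\left(Z \right)} = Z^{2} \cdot 2 Z = 2 Z^{3}$)
$f{\left(-1 \right)} j \left(-32\right) = 2 \left(-1\right)^{3} \cdot 0 \left(-32\right) = 2 \left(-1\right) 0 \left(-32\right) = \left(-2\right) 0 \left(-32\right) = 0 \left(-32\right) = 0$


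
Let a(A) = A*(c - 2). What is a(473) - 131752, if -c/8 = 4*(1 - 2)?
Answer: -117562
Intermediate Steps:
c = 32 (c = -32*(1 - 2) = -32*(-1) = -8*(-4) = 32)
a(A) = 30*A (a(A) = A*(32 - 2) = A*30 = 30*A)
a(473) - 131752 = 30*473 - 131752 = 14190 - 131752 = -117562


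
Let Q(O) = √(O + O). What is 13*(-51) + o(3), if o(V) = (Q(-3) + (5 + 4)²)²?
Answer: 5892 + 162*I*√6 ≈ 5892.0 + 396.82*I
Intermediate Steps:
Q(O) = √2*√O (Q(O) = √(2*O) = √2*√O)
o(V) = (81 + I*√6)² (o(V) = (√2*√(-3) + (5 + 4)²)² = (√2*(I*√3) + 9²)² = (I*√6 + 81)² = (81 + I*√6)²)
13*(-51) + o(3) = 13*(-51) + (81 + I*√6)² = -663 + (81 + I*√6)²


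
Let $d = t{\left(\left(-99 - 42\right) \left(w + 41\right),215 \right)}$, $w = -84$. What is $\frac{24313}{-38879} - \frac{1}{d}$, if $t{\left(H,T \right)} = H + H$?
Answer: $- \frac{294858317}{471446754} \approx -0.62543$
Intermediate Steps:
$t{\left(H,T \right)} = 2 H$
$d = 12126$ ($d = 2 \left(-99 - 42\right) \left(-84 + 41\right) = 2 \left(\left(-141\right) \left(-43\right)\right) = 2 \cdot 6063 = 12126$)
$\frac{24313}{-38879} - \frac{1}{d} = \frac{24313}{-38879} - \frac{1}{12126} = 24313 \left(- \frac{1}{38879}\right) - \frac{1}{12126} = - \frac{24313}{38879} - \frac{1}{12126} = - \frac{294858317}{471446754}$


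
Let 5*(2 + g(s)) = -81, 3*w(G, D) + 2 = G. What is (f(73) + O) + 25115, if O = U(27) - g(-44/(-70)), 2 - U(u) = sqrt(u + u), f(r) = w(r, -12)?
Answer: 377383/15 - 3*sqrt(6) ≈ 25152.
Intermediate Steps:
w(G, D) = -2/3 + G/3
f(r) = -2/3 + r/3
U(u) = 2 - sqrt(2)*sqrt(u) (U(u) = 2 - sqrt(u + u) = 2 - sqrt(2*u) = 2 - sqrt(2)*sqrt(u))
g(s) = -91/5 (g(s) = -2 + (1/5)*(-81) = -2 - 81/5 = -91/5)
O = 101/5 - 3*sqrt(6) (O = (2 - sqrt(2)*sqrt(27)) - 1*(-91/5) = (2 - sqrt(2)*3*sqrt(3)) + 91/5 = (2 - 3*sqrt(6)) + 91/5 = 101/5 - 3*sqrt(6) ≈ 12.852)
(f(73) + O) + 25115 = ((-2/3 + (1/3)*73) + (101/5 - 3*sqrt(6))) + 25115 = ((-2/3 + 73/3) + (101/5 - 3*sqrt(6))) + 25115 = (71/3 + (101/5 - 3*sqrt(6))) + 25115 = (658/15 - 3*sqrt(6)) + 25115 = 377383/15 - 3*sqrt(6)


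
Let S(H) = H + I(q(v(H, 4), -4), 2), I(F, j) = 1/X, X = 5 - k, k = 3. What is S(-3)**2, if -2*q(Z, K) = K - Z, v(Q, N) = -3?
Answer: 25/4 ≈ 6.2500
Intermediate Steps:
q(Z, K) = Z/2 - K/2 (q(Z, K) = -(K - Z)/2 = Z/2 - K/2)
X = 2 (X = 5 - 1*3 = 5 - 3 = 2)
I(F, j) = 1/2
S(H) = 1/2 + H (S(H) = H + 1/2 = 1/2 + H)
S(-3)**2 = (1/2 - 3)**2 = (-5/2)**2 = 25/4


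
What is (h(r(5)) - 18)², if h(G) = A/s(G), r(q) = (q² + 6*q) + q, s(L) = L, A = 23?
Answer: 1117249/3600 ≈ 310.35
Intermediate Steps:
r(q) = q² + 7*q
h(G) = 23/G
(h(r(5)) - 18)² = (23/((5*(7 + 5))) - 18)² = (23/((5*12)) - 18)² = (23/60 - 18)² = (-1057/60)² = 1117249/3600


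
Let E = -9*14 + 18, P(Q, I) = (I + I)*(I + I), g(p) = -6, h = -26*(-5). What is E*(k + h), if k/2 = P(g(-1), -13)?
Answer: -160056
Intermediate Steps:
h = 130
P(Q, I) = 4*I**2 (P(Q, I) = (2*I)*(2*I) = 4*I**2)
k = 1352 (k = 2*(4*(-13)**2) = 2*(4*169) = 2*676 = 1352)
E = -108 (E = -126 + 18 = -108)
E*(k + h) = -108*(1352 + 130) = -108*1482 = -160056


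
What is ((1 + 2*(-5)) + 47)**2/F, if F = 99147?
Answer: 1444/99147 ≈ 0.014564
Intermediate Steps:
((1 + 2*(-5)) + 47)**2/F = ((1 + 2*(-5)) + 47)**2/99147 = ((1 - 10) + 47)**2*(1/99147) = (-9 + 47)**2*(1/99147) = 38**2*(1/99147) = 1444*(1/99147) = 1444/99147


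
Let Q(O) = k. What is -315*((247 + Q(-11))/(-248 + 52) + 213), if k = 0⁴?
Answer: -1867545/28 ≈ -66698.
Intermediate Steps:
k = 0
Q(O) = 0
-315*((247 + Q(-11))/(-248 + 52) + 213) = -315*((247 + 0)/(-248 + 52) + 213) = -315*(247/(-196) + 213) = -315*(247*(-1/196) + 213) = -315*(-247/196 + 213) = -315*41501/196 = -1867545/28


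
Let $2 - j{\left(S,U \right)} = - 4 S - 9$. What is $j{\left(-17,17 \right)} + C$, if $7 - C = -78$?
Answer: $28$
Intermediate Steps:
$C = 85$ ($C = 7 - -78 = 7 + 78 = 85$)
$j{\left(S,U \right)} = 11 + 4 S$ ($j{\left(S,U \right)} = 2 - \left(- 4 S - 9\right) = 2 - \left(-9 - 4 S\right) = 2 + \left(9 + 4 S\right) = 11 + 4 S$)
$j{\left(-17,17 \right)} + C = \left(11 + 4 \left(-17\right)\right) + 85 = \left(11 - 68\right) + 85 = -57 + 85 = 28$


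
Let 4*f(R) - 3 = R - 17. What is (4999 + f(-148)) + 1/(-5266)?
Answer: 13055730/2633 ≈ 4958.5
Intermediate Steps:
f(R) = -7/2 + R/4 (f(R) = ¾ + (R - 17)/4 = ¾ + (-17 + R)/4 = ¾ + (-17/4 + R/4) = -7/2 + R/4)
(4999 + f(-148)) + 1/(-5266) = (4999 + (-7/2 + (¼)*(-148))) + 1/(-5266) = (4999 + (-7/2 - 37)) - 1/5266 = (4999 - 81/2) - 1/5266 = 9917/2 - 1/5266 = 13055730/2633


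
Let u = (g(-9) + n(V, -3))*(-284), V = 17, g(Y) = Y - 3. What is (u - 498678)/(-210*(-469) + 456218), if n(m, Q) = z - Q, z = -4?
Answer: -247493/277354 ≈ -0.89234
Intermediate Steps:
g(Y) = -3 + Y
n(m, Q) = -4 - Q
u = 3692 (u = ((-3 - 9) + (-4 - 1*(-3)))*(-284) = (-12 + (-4 + 3))*(-284) = (-12 - 1)*(-284) = -13*(-284) = 3692)
(u - 498678)/(-210*(-469) + 456218) = (3692 - 498678)/(-210*(-469) + 456218) = -494986/(98490 + 456218) = -494986/554708 = -494986*1/554708 = -247493/277354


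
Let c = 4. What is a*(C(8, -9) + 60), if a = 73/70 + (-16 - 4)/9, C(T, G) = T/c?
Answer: -23033/315 ≈ -73.121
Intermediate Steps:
C(T, G) = T/4
a = -743/630 (a = 73*(1/70) - 20*⅑ = 73/70 - 20/9 = -743/630 ≈ -1.1794)
a*(C(8, -9) + 60) = -743*((¼)*8 + 60)/630 = -743*(2 + 60)/630 = -743/630*62 = -23033/315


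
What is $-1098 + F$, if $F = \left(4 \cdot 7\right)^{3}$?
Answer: $20854$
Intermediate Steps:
$F = 21952$ ($F = 28^{3} = 21952$)
$-1098 + F = -1098 + 21952 = 20854$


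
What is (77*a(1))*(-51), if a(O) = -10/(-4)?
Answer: -19635/2 ≈ -9817.5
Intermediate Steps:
a(O) = 5/2 (a(O) = -10*(-1/4) = 5/2)
(77*a(1))*(-51) = (77*(5/2))*(-51) = (385/2)*(-51) = -19635/2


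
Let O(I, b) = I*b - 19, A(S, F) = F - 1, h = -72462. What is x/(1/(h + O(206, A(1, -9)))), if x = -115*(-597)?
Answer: -5117612355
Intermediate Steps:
A(S, F) = -1 + F
x = 68655
O(I, b) = -19 + I*b
x/(1/(h + O(206, A(1, -9)))) = 68655/(1/(-72462 + (-19 + 206*(-1 - 9)))) = 68655/(1/(-72462 + (-19 + 206*(-10)))) = 68655/(1/(-72462 + (-19 - 2060))) = 68655/(1/(-72462 - 2079)) = 68655/(1/(-74541)) = 68655/(-1/74541) = 68655*(-74541) = -5117612355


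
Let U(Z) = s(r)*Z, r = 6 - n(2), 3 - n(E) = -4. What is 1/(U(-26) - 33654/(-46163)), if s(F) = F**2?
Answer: -46163/1166584 ≈ -0.039571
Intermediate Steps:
n(E) = 7 (n(E) = 3 - 1*(-4) = 3 + 4 = 7)
r = -1 (r = 6 - 1*7 = 6 - 7 = -1)
U(Z) = Z (U(Z) = (-1)**2*Z = 1*Z = Z)
1/(U(-26) - 33654/(-46163)) = 1/(-26 - 33654/(-46163)) = 1/(-26 - 33654*(-1/46163)) = 1/(-26 + 33654/46163) = 1/(-1166584/46163) = -46163/1166584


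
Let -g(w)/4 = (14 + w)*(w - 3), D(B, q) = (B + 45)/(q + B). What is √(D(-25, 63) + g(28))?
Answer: I*√1516010/19 ≈ 64.803*I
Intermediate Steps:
D(B, q) = (45 + B)/(B + q)
g(w) = -4*(-3 + w)*(14 + w) (g(w) = -4*(14 + w)*(w - 3) = -4*(14 + w)*(-3 + w) = -4*(-3 + w)*(14 + w))
√(D(-25, 63) + g(28)) = √((45 - 25)/(-25 + 63) + (168 - 44*28 - 4*28²)) = √(20/38 + (168 - 1232 - 4*784)) = √((1/38)*20 + (168 - 1232 - 3136)) = √(10/19 - 4200) = √(-79790/19) = I*√1516010/19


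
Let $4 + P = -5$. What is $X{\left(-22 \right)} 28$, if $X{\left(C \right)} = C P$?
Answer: $5544$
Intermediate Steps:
$P = -9$ ($P = -4 - 5 = -9$)
$X{\left(C \right)} = - 9 C$ ($X{\left(C \right)} = C \left(-9\right) = - 9 C$)
$X{\left(-22 \right)} 28 = \left(-9\right) \left(-22\right) 28 = 198 \cdot 28 = 5544$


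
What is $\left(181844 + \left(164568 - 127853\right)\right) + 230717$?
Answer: $449276$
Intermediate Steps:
$\left(181844 + \left(164568 - 127853\right)\right) + 230717 = \left(181844 + 36715\right) + 230717 = 218559 + 230717 = 449276$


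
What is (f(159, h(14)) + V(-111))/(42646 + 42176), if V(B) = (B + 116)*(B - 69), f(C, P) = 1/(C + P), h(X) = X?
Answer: -155699/14674206 ≈ -0.010610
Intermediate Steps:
V(B) = (-69 + B)*(116 + B) (V(B) = (116 + B)*(-69 + B) = (-69 + B)*(116 + B))
(f(159, h(14)) + V(-111))/(42646 + 42176) = (1/(159 + 14) + (-8004 + (-111)**2 + 47*(-111)))/(42646 + 42176) = (1/173 + (-8004 + 12321 - 5217))/84822 = (1/173 - 900)*(1/84822) = -155699/173*1/84822 = -155699/14674206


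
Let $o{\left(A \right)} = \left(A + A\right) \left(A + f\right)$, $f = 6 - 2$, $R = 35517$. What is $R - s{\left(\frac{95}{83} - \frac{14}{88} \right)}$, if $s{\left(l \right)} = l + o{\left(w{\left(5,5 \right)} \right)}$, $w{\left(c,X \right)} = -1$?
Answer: $\frac{129726397}{3652} \approx 35522.0$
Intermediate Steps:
$f = 4$ ($f = 6 - 2 = 4$)
$o{\left(A \right)} = 2 A \left(4 + A\right)$ ($o{\left(A \right)} = \left(A + A\right) \left(A + 4\right) = 2 A \left(4 + A\right)$)
$s{\left(l \right)} = -6 + l$ ($s{\left(l \right)} = l + 2 \left(-1\right) \left(4 - 1\right) = l + 2 \left(-1\right) 3 = l - 6 = -6 + l$)
$R - s{\left(\frac{95}{83} - \frac{14}{88} \right)} = 35517 - \left(-6 + \left(\frac{95}{83} - \frac{14}{88}\right)\right) = 35517 - \left(-6 + \left(95 \cdot \frac{1}{83} - \frac{7}{44}\right)\right) = 35517 - \left(-6 + \left(\frac{95}{83} - \frac{7}{44}\right)\right) = 35517 - \left(-6 + \frac{3599}{3652}\right) = 35517 - - \frac{18313}{3652} = 35517 + \frac{18313}{3652} = \frac{129726397}{3652}$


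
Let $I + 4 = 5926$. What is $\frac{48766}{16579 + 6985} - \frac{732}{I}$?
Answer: $\frac{22628617}{11628834} \approx 1.9459$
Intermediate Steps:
$I = 5922$ ($I = -4 + 5926 = 5922$)
$\frac{48766}{16579 + 6985} - \frac{732}{I} = \frac{48766}{16579 + 6985} - \frac{732}{5922} = \frac{48766}{23564} - \frac{122}{987} = 48766 \cdot \frac{1}{23564} - \frac{122}{987} = \frac{24383}{11782} - \frac{122}{987} = \frac{22628617}{11628834}$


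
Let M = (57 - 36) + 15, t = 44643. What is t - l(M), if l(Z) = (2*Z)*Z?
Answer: 42051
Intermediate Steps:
M = 36 (M = 21 + 15 = 36)
l(Z) = 2*Z²
t - l(M) = 44643 - 2*36² = 44643 - 2*1296 = 44643 - 1*2592 = 44643 - 2592 = 42051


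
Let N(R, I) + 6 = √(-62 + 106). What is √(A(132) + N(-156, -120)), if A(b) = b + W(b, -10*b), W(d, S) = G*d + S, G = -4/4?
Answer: √(-1326 + 2*√11) ≈ 36.323*I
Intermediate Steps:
G = -1 (G = -4*¼ = -1)
W(d, S) = S - d (W(d, S) = -d + S = S - d)
N(R, I) = -6 + 2*√11 (N(R, I) = -6 + √(-62 + 106) = -6 + √44 = -6 + 2*√11)
A(b) = -10*b (A(b) = b + (-10*b - b) = b - 11*b = -10*b)
√(A(132) + N(-156, -120)) = √(-10*132 + (-6 + 2*√11)) = √(-1320 + (-6 + 2*√11)) = √(-1326 + 2*√11)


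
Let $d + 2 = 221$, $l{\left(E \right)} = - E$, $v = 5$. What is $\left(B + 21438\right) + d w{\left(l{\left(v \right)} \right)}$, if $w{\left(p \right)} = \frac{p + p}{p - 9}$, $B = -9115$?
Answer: $\frac{87356}{7} \approx 12479.0$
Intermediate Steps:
$d = 219$ ($d = -2 + 221 = 219$)
$w{\left(p \right)} = \frac{2 p}{-9 + p}$
$\left(B + 21438\right) + d w{\left(l{\left(v \right)} \right)} = \left(-9115 + 21438\right) + 219 \frac{2 \left(\left(-1\right) 5\right)}{-9 - 5} = 12323 + 219 \cdot 2 \left(-5\right) \frac{1}{-9 - 5} = 12323 + 219 \cdot 2 \left(-5\right) \frac{1}{-14} = 12323 + 219 \cdot 2 \left(-5\right) \left(- \frac{1}{14}\right) = 12323 + 219 \cdot \frac{5}{7} = 12323 + \frac{1095}{7} = \frac{87356}{7}$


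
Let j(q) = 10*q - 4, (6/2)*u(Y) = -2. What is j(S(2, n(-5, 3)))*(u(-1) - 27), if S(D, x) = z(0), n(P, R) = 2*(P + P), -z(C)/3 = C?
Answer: 332/3 ≈ 110.67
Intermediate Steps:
z(C) = -3*C
n(P, R) = 4*P (n(P, R) = 2*(2*P) = 4*P)
S(D, x) = 0 (S(D, x) = -3*0 = 0)
u(Y) = -2/3 (u(Y) = (1/3)*(-2) = -2/3)
j(q) = -4 + 10*q
j(S(2, n(-5, 3)))*(u(-1) - 27) = (-4 + 10*0)*(-2/3 - 27) = (-4 + 0)*(-83/3) = -4*(-83/3) = 332/3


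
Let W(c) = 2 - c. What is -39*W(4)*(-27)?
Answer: -2106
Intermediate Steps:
-39*W(4)*(-27) = -39*(2 - 1*4)*(-27) = -39*(2 - 4)*(-27) = -39*(-2)*(-27) = 78*(-27) = -2106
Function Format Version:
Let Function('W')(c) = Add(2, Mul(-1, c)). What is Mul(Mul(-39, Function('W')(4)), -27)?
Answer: -2106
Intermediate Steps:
Mul(Mul(-39, Function('W')(4)), -27) = Mul(Mul(-39, Add(2, Mul(-1, 4))), -27) = Mul(Mul(-39, Add(2, -4)), -27) = Mul(Mul(-39, -2), -27) = Mul(78, -27) = -2106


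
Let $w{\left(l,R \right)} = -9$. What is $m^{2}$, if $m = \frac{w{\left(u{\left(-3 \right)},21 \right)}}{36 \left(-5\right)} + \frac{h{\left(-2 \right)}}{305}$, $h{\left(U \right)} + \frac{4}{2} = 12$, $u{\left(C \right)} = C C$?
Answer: $\frac{10201}{1488400} \approx 0.0068537$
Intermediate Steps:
$u{\left(C \right)} = C^{2}$
$h{\left(U \right)} = 10$ ($h{\left(U \right)} = -2 + 12 = 10$)
$m = \frac{101}{1220}$ ($m = - \frac{9}{36 \left(-5\right)} + \frac{10}{305} = - \frac{9}{-180} + 10 \cdot \frac{1}{305} = \left(-9\right) \left(- \frac{1}{180}\right) + \frac{2}{61} = \frac{1}{20} + \frac{2}{61} = \frac{101}{1220} \approx 0.082787$)
$m^{2} = \left(\frac{101}{1220}\right)^{2} = \frac{10201}{1488400}$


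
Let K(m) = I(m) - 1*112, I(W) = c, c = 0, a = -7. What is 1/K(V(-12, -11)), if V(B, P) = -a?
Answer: -1/112 ≈ -0.0089286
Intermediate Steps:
I(W) = 0
V(B, P) = 7 (V(B, P) = -1*(-7) = 7)
K(m) = -112 (K(m) = 0 - 1*112 = 0 - 112 = -112)
1/K(V(-12, -11)) = 1/(-112) = -1/112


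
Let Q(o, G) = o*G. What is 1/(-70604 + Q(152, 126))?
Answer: -1/51452 ≈ -1.9436e-5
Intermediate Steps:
Q(o, G) = G*o
1/(-70604 + Q(152, 126)) = 1/(-70604 + 126*152) = 1/(-70604 + 19152) = 1/(-51452) = -1/51452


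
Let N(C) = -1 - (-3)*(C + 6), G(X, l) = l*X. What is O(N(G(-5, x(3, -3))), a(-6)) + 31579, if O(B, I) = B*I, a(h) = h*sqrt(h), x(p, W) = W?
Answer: 31579 - 372*I*sqrt(6) ≈ 31579.0 - 911.21*I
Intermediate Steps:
G(X, l) = X*l
a(h) = h**(3/2)
N(C) = 17 + 3*C (N(C) = -1 - (-3)*(6 + C) = -1 - (-18 - 3*C) = -1 + (18 + 3*C) = 17 + 3*C)
O(N(G(-5, x(3, -3))), a(-6)) + 31579 = (17 + 3*(-5*(-3)))*(-6)**(3/2) + 31579 = (17 + 3*15)*(-6*I*sqrt(6)) + 31579 = (17 + 45)*(-6*I*sqrt(6)) + 31579 = 62*(-6*I*sqrt(6)) + 31579 = -372*I*sqrt(6) + 31579 = 31579 - 372*I*sqrt(6)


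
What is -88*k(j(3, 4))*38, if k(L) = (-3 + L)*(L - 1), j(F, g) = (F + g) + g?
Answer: -267520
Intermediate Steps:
j(F, g) = F + 2*g
k(L) = (-1 + L)*(-3 + L) (k(L) = (-3 + L)*(-1 + L) = (-1 + L)*(-3 + L))
-88*k(j(3, 4))*38 = -88*(3 + (3 + 2*4)² - 4*(3 + 2*4))*38 = -88*(3 + (3 + 8)² - 4*(3 + 8))*38 = -88*(3 + 11² - 4*11)*38 = -88*(3 + 121 - 44)*38 = -88*80*38 = -7040*38 = -267520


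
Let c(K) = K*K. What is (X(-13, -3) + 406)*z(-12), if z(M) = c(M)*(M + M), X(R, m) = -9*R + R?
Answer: -1762560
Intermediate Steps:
c(K) = K²
X(R, m) = -8*R
z(M) = 2*M³ (z(M) = M²*(M + M) = M²*(2*M) = 2*M³)
(X(-13, -3) + 406)*z(-12) = (-8*(-13) + 406)*(2*(-12)³) = (104 + 406)*(2*(-1728)) = 510*(-3456) = -1762560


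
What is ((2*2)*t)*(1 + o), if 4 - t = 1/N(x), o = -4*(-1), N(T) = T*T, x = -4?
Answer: 315/4 ≈ 78.750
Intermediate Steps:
N(T) = T²
o = 4
t = 63/16 (t = 4 - 1/((-4)²) = 4 - 1/16 = 63/16 ≈ 3.9375)
((2*2)*t)*(1 + o) = ((2*2)*(63/16))*(1 + 4) = (4*(63/16))*5 = (63/4)*5 = 315/4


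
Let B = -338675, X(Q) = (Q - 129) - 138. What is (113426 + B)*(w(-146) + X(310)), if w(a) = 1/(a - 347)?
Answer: -4774828302/493 ≈ -9.6852e+6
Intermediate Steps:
X(Q) = -267 + Q (X(Q) = (-129 + Q) - 138 = -267 + Q)
w(a) = 1/(-347 + a)
(113426 + B)*(w(-146) + X(310)) = (113426 - 338675)*(1/(-347 - 146) + (-267 + 310)) = -225249*(1/(-493) + 43) = -225249*(-1/493 + 43) = -225249*21198/493 = -4774828302/493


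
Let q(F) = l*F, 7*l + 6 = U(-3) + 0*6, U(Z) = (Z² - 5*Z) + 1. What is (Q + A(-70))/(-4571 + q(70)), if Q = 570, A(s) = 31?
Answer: -601/4381 ≈ -0.13718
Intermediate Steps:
U(Z) = 1 + Z² - 5*Z
l = 19/7 (l = -6/7 + ((1 + (-3)² - 5*(-3)) + 0*6)/7 = -6/7 + ((1 + 9 + 15) + 0)/7 = -6/7 + (25 + 0)/7 = -6/7 + (⅐)*25 = -6/7 + 25/7 = 19/7 ≈ 2.7143)
q(F) = 19*F/7
(Q + A(-70))/(-4571 + q(70)) = (570 + 31)/(-4571 + (19/7)*70) = 601/(-4571 + 190) = 601/(-4381) = 601*(-1/4381) = -601/4381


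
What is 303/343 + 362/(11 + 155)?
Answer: 87232/28469 ≈ 3.0641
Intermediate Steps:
303/343 + 362/(11 + 155) = 303*(1/343) + 362/166 = 303/343 + 362*(1/166) = 303/343 + 181/83 = 87232/28469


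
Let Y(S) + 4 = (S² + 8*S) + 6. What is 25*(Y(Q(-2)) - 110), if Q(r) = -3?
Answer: -3075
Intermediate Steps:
Y(S) = 2 + S² + 8*S (Y(S) = -4 + ((S² + 8*S) + 6) = -4 + (6 + S² + 8*S) = 2 + S² + 8*S)
25*(Y(Q(-2)) - 110) = 25*((2 + (-3)² + 8*(-3)) - 110) = 25*((2 + 9 - 24) - 110) = 25*(-13 - 110) = 25*(-123) = -3075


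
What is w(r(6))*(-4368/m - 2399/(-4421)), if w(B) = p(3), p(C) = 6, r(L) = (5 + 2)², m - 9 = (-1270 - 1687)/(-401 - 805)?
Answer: -19933582782/8722633 ≈ -2285.3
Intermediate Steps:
m = 13811/1206 (m = 9 + (-1270 - 1687)/(-401 - 805) = 9 - 2957/(-1206) = 9 - 2957*(-1/1206) = 9 + 2957/1206 = 13811/1206 ≈ 11.452)
r(L) = 49 (r(L) = 7² = 49)
w(B) = 6
w(r(6))*(-4368/m - 2399/(-4421)) = 6*(-4368/13811/1206 - 2399/(-4421)) = 6*(-4368*1206/13811 - 2399*(-1/4421)) = 6*(-752544/1973 + 2399/4421) = 6*(-3322263797/8722633) = -19933582782/8722633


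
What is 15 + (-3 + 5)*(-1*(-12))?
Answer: 39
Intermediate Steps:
15 + (-3 + 5)*(-1*(-12)) = 15 + 2*12 = 15 + 24 = 39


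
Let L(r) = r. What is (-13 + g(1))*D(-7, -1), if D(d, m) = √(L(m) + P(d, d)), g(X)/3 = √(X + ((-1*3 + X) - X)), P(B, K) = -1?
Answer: -6 - 13*I*√2 ≈ -6.0 - 18.385*I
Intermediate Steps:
g(X) = 3*√(-3 + X) (g(X) = 3*√(X + ((-1*3 + X) - X)) = 3*√(X + ((-3 + X) - X)) = 3*√(X - 3) = 3*√(-3 + X))
D(d, m) = √(-1 + m) (D(d, m) = √(m - 1) = √(-1 + m))
(-13 + g(1))*D(-7, -1) = (-13 + 3*√(-3 + 1))*√(-1 - 1) = (-13 + 3*√(-2))*√(-2) = (-13 + 3*(I*√2))*(I*√2) = (-13 + 3*I*√2)*(I*√2) = I*√2*(-13 + 3*I*√2)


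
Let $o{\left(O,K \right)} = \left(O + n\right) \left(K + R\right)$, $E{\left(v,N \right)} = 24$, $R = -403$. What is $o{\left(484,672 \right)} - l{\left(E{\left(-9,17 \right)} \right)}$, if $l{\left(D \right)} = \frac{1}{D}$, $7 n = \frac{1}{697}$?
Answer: $\frac{15245432393}{117096} \approx 1.302 \cdot 10^{5}$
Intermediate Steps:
$n = \frac{1}{4879}$ ($n = \frac{1}{7 \cdot 697} = \frac{1}{7} \cdot \frac{1}{697} = \frac{1}{4879} \approx 0.00020496$)
$o{\left(O,K \right)} = \left(-403 + K\right) \left(\frac{1}{4879} + O\right)$ ($o{\left(O,K \right)} = \left(O + \frac{1}{4879}\right) \left(K - 403\right) = \left(\frac{1}{4879} + O\right) \left(-403 + K\right) = \left(-403 + K\right) \left(\frac{1}{4879} + O\right)$)
$o{\left(484,672 \right)} - l{\left(E{\left(-9,17 \right)} \right)} = \left(- \frac{403}{4879} - 195052 + \frac{1}{4879} \cdot 672 + 672 \cdot 484\right) - \frac{1}{24} = \left(- \frac{403}{4879} - 195052 + \frac{96}{697} + 325248\right) - \frac{1}{24} = \frac{635226553}{4879} - \frac{1}{24} = \frac{15245432393}{117096}$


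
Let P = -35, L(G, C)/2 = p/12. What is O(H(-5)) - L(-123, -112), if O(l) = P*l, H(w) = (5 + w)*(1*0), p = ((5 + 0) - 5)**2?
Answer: 0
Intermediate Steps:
p = 0 (p = (5 - 5)**2 = 0**2 = 0)
L(G, C) = 0 (L(G, C) = 2*(0/12) = 2*(0*(1/12)) = 2*0 = 0)
H(w) = 0 (H(w) = (5 + w)*0 = 0)
O(l) = -35*l
O(H(-5)) - L(-123, -112) = -35*0 - 1*0 = 0 + 0 = 0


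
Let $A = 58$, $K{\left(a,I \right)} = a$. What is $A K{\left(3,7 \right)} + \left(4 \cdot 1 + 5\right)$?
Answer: $183$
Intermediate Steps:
$A K{\left(3,7 \right)} + \left(4 \cdot 1 + 5\right) = 58 \cdot 3 + \left(4 \cdot 1 + 5\right) = 174 + \left(4 + 5\right) = 174 + 9 = 183$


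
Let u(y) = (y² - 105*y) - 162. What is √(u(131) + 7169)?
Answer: 3*√1157 ≈ 102.04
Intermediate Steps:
u(y) = -162 + y² - 105*y
√(u(131) + 7169) = √((-162 + 131² - 105*131) + 7169) = √((-162 + 17161 - 13755) + 7169) = √(3244 + 7169) = √10413 = 3*√1157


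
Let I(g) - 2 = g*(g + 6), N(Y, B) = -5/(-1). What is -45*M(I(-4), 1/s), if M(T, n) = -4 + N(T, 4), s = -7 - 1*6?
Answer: -45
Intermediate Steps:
s = -13 (s = -7 - 6 = -13)
N(Y, B) = 5 (N(Y, B) = -5*(-1) = 5)
I(g) = 2 + g*(6 + g) (I(g) = 2 + g*(g + 6) = 2 + g*(6 + g))
M(T, n) = 1 (M(T, n) = -4 + 5 = 1)
-45*M(I(-4), 1/s) = -45*1 = -45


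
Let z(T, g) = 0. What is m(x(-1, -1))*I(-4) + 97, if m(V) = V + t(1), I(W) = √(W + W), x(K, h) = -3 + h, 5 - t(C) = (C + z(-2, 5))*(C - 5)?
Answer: 97 + 10*I*√2 ≈ 97.0 + 14.142*I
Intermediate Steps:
t(C) = 5 - C*(-5 + C) (t(C) = 5 - (C + 0)*(C - 5) = 5 - C*(-5 + C))
I(W) = √2*√W (I(W) = √(2*W) = √2*√W)
m(V) = 9 + V (m(V) = V + (5 - 1*1² + 5*1) = V + (5 - 1*1 + 5) = V + (5 - 1 + 5) = V + 9 = 9 + V)
m(x(-1, -1))*I(-4) + 97 = (9 + (-3 - 1))*(√2*√(-4)) + 97 = (9 - 4)*(√2*(2*I)) + 97 = 5*(2*I*√2) + 97 = 10*I*√2 + 97 = 97 + 10*I*√2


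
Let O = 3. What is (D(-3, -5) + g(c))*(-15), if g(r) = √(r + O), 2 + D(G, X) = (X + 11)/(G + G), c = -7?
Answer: 45 - 30*I ≈ 45.0 - 30.0*I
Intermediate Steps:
D(G, X) = -2 + (11 + X)/(2*G) (D(G, X) = -2 + (X + 11)/(G + G) = -2 + (11 + X)/((2*G)) = -2 + (11 + X)*(1/(2*G)) = -2 + (11 + X)/(2*G))
g(r) = √(3 + r) (g(r) = √(r + 3) = √(3 + r))
(D(-3, -5) + g(c))*(-15) = ((½)*(11 - 5 - 4*(-3))/(-3) + √(3 - 7))*(-15) = ((½)*(-⅓)*(11 - 5 + 12) + √(-4))*(-15) = ((½)*(-⅓)*18 + 2*I)*(-15) = (-3 + 2*I)*(-15) = 45 - 30*I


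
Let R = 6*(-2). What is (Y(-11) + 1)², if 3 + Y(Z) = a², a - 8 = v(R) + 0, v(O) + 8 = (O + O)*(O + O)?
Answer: 110073987076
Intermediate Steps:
R = -12
v(O) = -8 + 4*O² (v(O) = -8 + (O + O)*(O + O) = -8 + (2*O)*(2*O) = -8 + 4*O²)
a = 576 (a = 8 + ((-8 + 4*(-12)²) + 0) = 8 + ((-8 + 4*144) + 0) = 8 + ((-8 + 576) + 0) = 8 + (568 + 0) = 8 + 568 = 576)
Y(Z) = 331773 (Y(Z) = -3 + 576² = -3 + 331776 = 331773)
(Y(-11) + 1)² = (331773 + 1)² = 331774² = 110073987076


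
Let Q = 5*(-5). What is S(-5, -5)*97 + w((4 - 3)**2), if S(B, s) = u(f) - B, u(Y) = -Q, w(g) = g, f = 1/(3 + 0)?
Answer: 2911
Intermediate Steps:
f = 1/3 ≈ 0.33333
Q = -25
u(Y) = 25 (u(Y) = -1*(-25) = 25)
S(B, s) = 25 - B
S(-5, -5)*97 + w((4 - 3)**2) = (25 - 1*(-5))*97 + (4 - 3)**2 = (25 + 5)*97 + 1**2 = 30*97 + 1 = 2910 + 1 = 2911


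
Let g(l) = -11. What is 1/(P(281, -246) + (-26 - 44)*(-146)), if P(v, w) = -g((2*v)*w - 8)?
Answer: 1/10231 ≈ 9.7742e-5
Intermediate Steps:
P(v, w) = 11 (P(v, w) = -1*(-11) = 11)
1/(P(281, -246) + (-26 - 44)*(-146)) = 1/(11 + (-26 - 44)*(-146)) = 1/(11 - 70*(-146)) = 1/(11 + 10220) = 1/10231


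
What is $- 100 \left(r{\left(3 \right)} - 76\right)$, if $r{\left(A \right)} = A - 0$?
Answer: $7300$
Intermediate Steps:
$r{\left(A \right)} = A$ ($r{\left(A \right)} = A + 0 = A$)
$- 100 \left(r{\left(3 \right)} - 76\right) = - 100 \left(3 - 76\right) = \left(-100\right) \left(-73\right) = 7300$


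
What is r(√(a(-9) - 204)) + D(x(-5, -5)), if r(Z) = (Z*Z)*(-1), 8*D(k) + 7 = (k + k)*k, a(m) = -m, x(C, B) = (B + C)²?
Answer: 21553/8 ≈ 2694.1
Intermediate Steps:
D(k) = -7/8 + k²/4 (D(k) = -7/8 + ((k + k)*k)/8 = -7/8 + ((2*k)*k)/8 = -7/8 + (2*k²)/8 = -7/8 + k²/4)
r(Z) = -Z² (r(Z) = Z²*(-1) = -Z²)
r(√(a(-9) - 204)) + D(x(-5, -5)) = -(√(-1*(-9) - 204))² + (-7/8 + ((-5 - 5)²)²/4) = -(√(9 - 204))² + (-7/8 + ((-10)²)²/4) = -(√(-195))² + (-7/8 + (¼)*100²) = -(I*√195)² + (-7/8 + (¼)*10000) = -1*(-195) + (-7/8 + 2500) = 195 + 19993/8 = 21553/8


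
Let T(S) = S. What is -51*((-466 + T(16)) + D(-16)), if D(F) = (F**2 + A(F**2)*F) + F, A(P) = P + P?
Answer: 428502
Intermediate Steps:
A(P) = 2*P
D(F) = F + F**2 + 2*F**3 (D(F) = (F**2 + (2*F**2)*F) + F = (F**2 + 2*F**3) + F = F + F**2 + 2*F**3)
-51*((-466 + T(16)) + D(-16)) = -51*((-466 + 16) - 16*(1 - 16 + 2*(-16)**2)) = -51*(-450 - 16*(1 - 16 + 2*256)) = -51*(-450 - 16*(1 - 16 + 512)) = -51*(-450 - 16*497) = -51*(-450 - 7952) = -51*(-8402) = 428502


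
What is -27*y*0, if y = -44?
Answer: 0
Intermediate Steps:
-27*y*0 = -27*(-44)*0 = 1188*0 = 0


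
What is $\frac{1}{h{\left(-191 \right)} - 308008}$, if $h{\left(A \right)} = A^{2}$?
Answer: $- \frac{1}{271527} \approx -3.6829 \cdot 10^{-6}$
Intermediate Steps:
$\frac{1}{h{\left(-191 \right)} - 308008} = \frac{1}{\left(-191\right)^{2} - 308008} = \frac{1}{36481 - 308008} = \frac{1}{-271527} = - \frac{1}{271527}$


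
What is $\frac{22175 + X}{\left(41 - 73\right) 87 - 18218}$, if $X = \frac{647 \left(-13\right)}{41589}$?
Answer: $- \frac{461113832}{436726089} \approx -1.0558$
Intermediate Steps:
$X = - \frac{8411}{41589}$ ($X = \left(-8411\right) \frac{1}{41589} = - \frac{8411}{41589} \approx -0.20224$)
$\frac{22175 + X}{\left(41 - 73\right) 87 - 18218} = \frac{22175 - \frac{8411}{41589}}{\left(41 - 73\right) 87 - 18218} = \frac{922227664}{41589 \left(\left(-32\right) 87 - 18218\right)} = \frac{922227664}{41589 \left(-2784 - 18218\right)} = \frac{922227664}{41589 \left(-21002\right)} = \frac{922227664}{41589} \left(- \frac{1}{21002}\right) = - \frac{461113832}{436726089}$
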